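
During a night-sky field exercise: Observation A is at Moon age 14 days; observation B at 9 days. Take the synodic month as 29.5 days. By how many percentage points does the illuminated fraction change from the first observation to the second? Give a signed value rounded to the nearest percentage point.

-32 pp

θ₁ = 360° × 14/29.5 = 170.8°, f₁ = (1 − cos θ₁)/2 = 0.994.
θ₂ = 360° × 9/29.5 = 109.8°, f₂ = (1 − cos θ₂)/2 = 0.670.
Change = f₂ − f₁ = -0.324 → -32 percentage points.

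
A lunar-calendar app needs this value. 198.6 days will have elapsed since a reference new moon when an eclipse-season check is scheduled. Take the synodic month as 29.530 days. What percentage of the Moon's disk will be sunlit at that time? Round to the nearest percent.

58%

Reduce mod P: 198.6 − 6×29.530 = 21.42 d into the current lunation.
Elongation θ = 360° × 21.42/29.530 ≈ 261.1°.
With cos θ = (-0.154), the lit fraction is (1 − (-0.154))/2 ≈ 0.577, so 58%.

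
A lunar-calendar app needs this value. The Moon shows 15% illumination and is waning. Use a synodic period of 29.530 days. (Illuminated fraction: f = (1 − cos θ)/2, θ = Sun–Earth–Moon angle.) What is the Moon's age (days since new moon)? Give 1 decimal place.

Invert f = (1 − cos θ)/2 to get cos θ = 1 − 2(0.15) = 0.700, hence θ₀ = arccos 0.700 = 45.6°.
Since the Moon is past full (waning), take the reflex angle: θ = 360° − 45.6° = 314.4°.
Age = 29.530 × 314.4°/360° ≈ 25.79 days.

25.8 days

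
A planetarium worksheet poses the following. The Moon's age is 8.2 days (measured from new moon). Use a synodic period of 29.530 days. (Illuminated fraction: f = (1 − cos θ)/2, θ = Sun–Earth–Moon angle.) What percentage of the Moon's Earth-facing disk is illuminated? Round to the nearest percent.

Elongation θ = 360° × 8.2/29.530 ≈ 100.0°.
Illuminated fraction = (1 − cos 100.0°)/2 = (1 − (-0.173))/2 ≈ 0.587, so 59%.

59%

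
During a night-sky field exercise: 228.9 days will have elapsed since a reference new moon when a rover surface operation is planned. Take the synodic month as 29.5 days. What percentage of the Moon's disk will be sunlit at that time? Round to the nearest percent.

47%

Reduce mod P: 228.9 − 7×29.5 = 22.40 d into the current lunation.
The Moon has covered 22.40/29.5 of its cycle, so θ ≈ 360° × 22.40/29.5 = 273.4°.
Illuminated fraction = (1 − cos 273.4°)/2 = (1 − 0.059)/2 ≈ 0.471, so 47%.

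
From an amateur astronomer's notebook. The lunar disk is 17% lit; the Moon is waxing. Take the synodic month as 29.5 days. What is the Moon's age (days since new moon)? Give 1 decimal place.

From f = (1 − cos θ)/2: cos θ = 1 − 2×0.17 = 0.660; arccos → 48.7°.
Before full moon the principal value applies: θ = 48.7°.
That fraction of the synodic month is 48.7/360 × 29.5 d ≈ 3.99 d.

4.0 days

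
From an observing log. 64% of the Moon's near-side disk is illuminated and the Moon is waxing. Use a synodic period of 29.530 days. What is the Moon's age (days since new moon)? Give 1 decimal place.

From f = (1 − cos θ)/2: cos θ = 1 − 2×0.64 = -0.280; arccos → 106.3°.
The Moon is waxing (0°–180°), so θ = 106.3° directly.
Age = 29.530 × 106.3°/360° ≈ 8.72 days.

8.7 days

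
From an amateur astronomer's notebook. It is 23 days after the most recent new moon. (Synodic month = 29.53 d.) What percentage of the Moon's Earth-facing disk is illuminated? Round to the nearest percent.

The Moon has covered 23/29.53 of its cycle, so θ ≈ 360° × 23/29.53 = 280.4°.
cos 280.4° = 0.180, so f = (1 − 0.180)/2 = 0.410, so 41%.

41%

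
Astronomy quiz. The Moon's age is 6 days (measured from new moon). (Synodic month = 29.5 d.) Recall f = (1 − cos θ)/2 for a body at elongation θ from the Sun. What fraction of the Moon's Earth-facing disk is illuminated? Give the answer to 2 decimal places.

The Moon has covered 6/29.5 of its cycle, so θ ≈ 360° × 6/29.5 = 73.2°.
Illuminated fraction = (1 − cos 73.2°)/2 = (1 − 0.289)/2 ≈ 0.356.

0.36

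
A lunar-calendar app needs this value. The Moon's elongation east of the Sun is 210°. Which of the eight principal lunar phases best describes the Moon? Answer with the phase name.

waning gibbous

The waning gibbous sector spans roughly 202°–248°; 210° falls inside it.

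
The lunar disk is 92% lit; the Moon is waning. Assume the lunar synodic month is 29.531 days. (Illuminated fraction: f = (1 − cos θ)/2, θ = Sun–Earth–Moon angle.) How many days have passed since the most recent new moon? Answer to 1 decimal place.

17.5 days

Invert f = (1 − cos θ)/2 to get cos θ = 1 − 2(0.92) = -0.840, hence θ₀ = arccos -0.840 = 147.1°.
A waning Moon lies in 180°–360°, so θ = 360° − 147.1° = 212.9°.
At 360°/29.531 d per day, 212.9° corresponds to 17.46 days.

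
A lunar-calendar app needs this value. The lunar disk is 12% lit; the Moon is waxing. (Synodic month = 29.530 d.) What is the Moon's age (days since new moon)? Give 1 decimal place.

cos θ = 1 − 2f = 0.760, giving a principal value of 40.5°.
Waxing ⇒ before full, so θ = 40.5°.
Age = 29.530 × 40.5°/360° ≈ 3.33 days.

3.3 days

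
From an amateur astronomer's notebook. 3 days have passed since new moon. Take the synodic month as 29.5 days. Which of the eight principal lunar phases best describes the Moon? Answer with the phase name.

At 3/29.5 of the cycle, θ ≈ 37° — the waxing crescent range.

waxing crescent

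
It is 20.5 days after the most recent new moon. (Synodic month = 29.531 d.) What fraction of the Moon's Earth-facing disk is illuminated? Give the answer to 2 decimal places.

0.67

Phase angle: θ = 360°·(20.5 d)/(29.531 d) = 249.9°.
With cos θ = (-0.344), the lit fraction is (1 − (-0.344))/2 ≈ 0.672.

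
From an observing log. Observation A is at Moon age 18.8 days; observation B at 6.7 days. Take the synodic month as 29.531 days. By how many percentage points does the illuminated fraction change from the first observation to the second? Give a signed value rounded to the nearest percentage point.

-40 pp

θ₁ = 360° × 18.8/29.531 = 229.2°, f₁ = (1 − cos θ₁)/2 = 0.827.
θ₂ = 360° × 6.7/29.531 = 81.7°, f₂ = (1 − cos θ₂)/2 = 0.428.
Change = f₂ − f₁ = -0.399 → -40 percentage points.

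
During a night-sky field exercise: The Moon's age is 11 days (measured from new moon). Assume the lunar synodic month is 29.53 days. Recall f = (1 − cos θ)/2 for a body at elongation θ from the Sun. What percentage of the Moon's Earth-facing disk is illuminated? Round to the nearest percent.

Elongation θ = 360° × 11/29.53 ≈ 134.1°.
Illuminated fraction = (1 − cos 134.1°)/2 = (1 − (-0.696))/2 ≈ 0.848, so 85%.

85%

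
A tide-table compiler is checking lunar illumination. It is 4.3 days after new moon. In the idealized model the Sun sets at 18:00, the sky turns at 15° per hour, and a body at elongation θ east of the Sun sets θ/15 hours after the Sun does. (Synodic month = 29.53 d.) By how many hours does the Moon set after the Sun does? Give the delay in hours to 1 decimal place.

3.5 h

The Moon has covered 4.3/29.53 of its cycle, so θ ≈ 360° × 4.3/29.53 = 52.4°.
Delay after the Sun = 52.4° / (15°/h) ≈ 3.49 h.
So the Moon sets 3.49 h after the Sun.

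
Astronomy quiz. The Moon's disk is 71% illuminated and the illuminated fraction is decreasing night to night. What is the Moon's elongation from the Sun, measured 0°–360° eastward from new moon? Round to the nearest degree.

cos θ = 1 − 2f = -0.420, giving a principal value of 114.8°.
A waning Moon lies in 180°–360°, so θ = 360° − 114.8° = 245.2°.

245°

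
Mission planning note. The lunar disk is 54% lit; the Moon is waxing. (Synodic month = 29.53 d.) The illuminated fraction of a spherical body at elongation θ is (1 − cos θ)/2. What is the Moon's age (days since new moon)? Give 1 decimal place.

7.8 days

cos θ = 1 − 2f = -0.080, giving a principal value of 94.6°.
The Moon is waxing (0°–180°), so θ = 94.6° directly.
Age = 29.53 × 94.6°/360° ≈ 7.76 days.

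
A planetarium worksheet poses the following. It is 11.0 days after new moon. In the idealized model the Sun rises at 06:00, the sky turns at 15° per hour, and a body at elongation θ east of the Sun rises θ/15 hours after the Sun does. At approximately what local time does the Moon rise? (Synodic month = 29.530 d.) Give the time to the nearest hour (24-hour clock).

15:00

Phase angle: θ = 360°·(11.0 d)/(29.530 d) = 134.1°.
At 15° of sky rotation per hour, 134.1° corresponds to a 8.94 h lag.
06:00 + 8.94 h ≈ 14:56 → 15:00 to the nearest hour.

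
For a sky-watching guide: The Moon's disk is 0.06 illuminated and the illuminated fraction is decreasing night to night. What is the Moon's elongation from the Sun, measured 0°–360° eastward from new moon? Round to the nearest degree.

332°

Invert f = (1 − cos θ)/2 to get cos θ = 1 − 2(0.06) = 0.880, hence θ₀ = arccos 0.880 = 28.4°.
A waning Moon lies in 180°–360°, so θ = 360° − 28.4° = 331.6°.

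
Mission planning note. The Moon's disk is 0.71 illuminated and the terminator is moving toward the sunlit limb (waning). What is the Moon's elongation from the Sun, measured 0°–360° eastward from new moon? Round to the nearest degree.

Invert f = (1 − cos θ)/2 to get cos θ = 1 − 2(0.71) = -0.420, hence θ₀ = arccos -0.420 = 114.8°.
Since the Moon is past full (waning), take the reflex angle: θ = 360° − 114.8° = 245.2°.

245°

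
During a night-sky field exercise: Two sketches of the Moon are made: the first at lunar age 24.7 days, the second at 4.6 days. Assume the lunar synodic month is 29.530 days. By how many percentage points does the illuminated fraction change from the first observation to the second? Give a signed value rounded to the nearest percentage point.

θ₁ = 360° × 24.7/29.530 = 301.1°, f₁ = (1 − cos θ₁)/2 = 0.242.
θ₂ = 360° × 4.6/29.530 = 56.1°, f₂ = (1 − cos θ₂)/2 = 0.221.
Change = f₂ − f₁ = -0.021 → -2 percentage points.

-2 percentage points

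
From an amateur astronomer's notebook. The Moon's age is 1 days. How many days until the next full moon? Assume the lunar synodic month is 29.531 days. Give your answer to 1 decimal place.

13.8 days

Full moon is 0.5 of the way through the cycle: age 0.5 × 29.531 = 14.765 d.
So 13.765 days remain (14.765 − 1).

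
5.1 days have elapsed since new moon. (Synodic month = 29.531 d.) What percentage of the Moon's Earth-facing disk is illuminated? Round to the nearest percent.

Phase angle: θ = 360°·(5.1 d)/(29.531 d) = 62.2°.
Illuminated fraction = (1 − cos 62.2°)/2 = (1 − 0.467)/2 ≈ 0.267, so 27%.

27%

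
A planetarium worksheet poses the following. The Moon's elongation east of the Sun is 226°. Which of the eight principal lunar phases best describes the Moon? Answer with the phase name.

The waning gibbous sector spans roughly 202°–248°; 226° falls inside it.

waning gibbous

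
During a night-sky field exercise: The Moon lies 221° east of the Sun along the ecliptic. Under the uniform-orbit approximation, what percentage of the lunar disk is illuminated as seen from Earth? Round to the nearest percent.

cos 221° = (-0.755), so f = (1 − (-0.755))/2 = 0.877, i.e. 88%.

88%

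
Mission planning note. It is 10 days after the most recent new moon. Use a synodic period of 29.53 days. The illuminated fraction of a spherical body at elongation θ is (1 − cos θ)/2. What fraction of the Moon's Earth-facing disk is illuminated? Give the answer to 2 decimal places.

Phase angle: θ = 360°·(10 d)/(29.53 d) = 121.9°.
cos 121.9° = (-0.529), so f = (1 − (-0.529))/2 = 0.764.

0.76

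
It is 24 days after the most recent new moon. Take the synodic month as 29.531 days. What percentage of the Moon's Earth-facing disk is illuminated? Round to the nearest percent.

31%

The Moon has covered 24/29.531 of its cycle, so θ ≈ 360° × 24/29.531 = 292.6°.
With cos θ = 0.384, the lit fraction is (1 − 0.384)/2 ≈ 0.308, so 31%.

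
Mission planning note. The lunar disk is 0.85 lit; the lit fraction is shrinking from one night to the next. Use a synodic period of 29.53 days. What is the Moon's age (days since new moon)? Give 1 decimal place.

18.5 days

From f = (1 − cos θ)/2: cos θ = 1 − 2×0.85 = -0.700; arccos → 134.4°.
Waning ⇒ past full, so θ = 360° − 134.4° = 225.6°.
At 360°/29.53 d per day, 225.6° corresponds to 18.50 days.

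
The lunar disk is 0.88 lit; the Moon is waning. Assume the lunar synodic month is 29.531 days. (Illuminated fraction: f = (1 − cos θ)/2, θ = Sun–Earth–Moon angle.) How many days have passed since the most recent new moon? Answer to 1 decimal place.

Invert f = (1 − cos θ)/2 to get cos θ = 1 − 2(0.88) = -0.760, hence θ₀ = arccos -0.760 = 139.5°.
A waning Moon lies in 180°–360°, so θ = 360° − 139.5° = 220.5°.
At 360°/29.531 d per day, 220.5° corresponds to 18.09 days.

18.1 days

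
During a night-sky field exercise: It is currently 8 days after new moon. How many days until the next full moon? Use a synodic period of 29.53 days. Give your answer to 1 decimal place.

Full moon occurs at elongation 180°, i.e. at age 29.53 × 180/360 = 14.765 d.
So 6.765 days remain (14.765 − 8).

6.8 days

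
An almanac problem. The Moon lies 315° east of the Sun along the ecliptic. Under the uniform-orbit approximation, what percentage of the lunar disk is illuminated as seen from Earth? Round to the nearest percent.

Half-versine of 315°: (1 − 0.707)/2 = 0.146, i.e. 15%.

15%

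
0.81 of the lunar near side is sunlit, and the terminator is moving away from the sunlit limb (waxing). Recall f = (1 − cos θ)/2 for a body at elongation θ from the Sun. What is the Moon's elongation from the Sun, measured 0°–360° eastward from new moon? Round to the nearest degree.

128°

Invert f = (1 − cos θ)/2 to get cos θ = 1 − 2(0.81) = -0.620, hence θ₀ = arccos -0.620 = 128.3°.
Waxing ⇒ before full, so θ = 128.3°.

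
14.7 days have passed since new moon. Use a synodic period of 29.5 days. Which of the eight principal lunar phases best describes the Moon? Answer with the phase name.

θ ≈ 360° × 14.7/29.5 = 179°, which falls in the full moon sector.

full moon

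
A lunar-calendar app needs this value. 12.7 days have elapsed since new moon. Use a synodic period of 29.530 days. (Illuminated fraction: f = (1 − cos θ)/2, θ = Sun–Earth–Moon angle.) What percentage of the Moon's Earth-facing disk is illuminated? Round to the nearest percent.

Phase angle: θ = 360°·(12.7 d)/(29.530 d) = 154.8°.
Illuminated fraction = (1 − cos 154.8°)/2 = (1 − (-0.905))/2 ≈ 0.953, so 95%.

95%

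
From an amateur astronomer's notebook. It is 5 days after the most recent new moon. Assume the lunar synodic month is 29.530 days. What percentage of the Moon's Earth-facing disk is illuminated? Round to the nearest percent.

Elongation θ = 360° × 5/29.530 ≈ 61.0°.
cos 61.0° = 0.485, so f = (1 − 0.485)/2 = 0.257, so 26%.

26%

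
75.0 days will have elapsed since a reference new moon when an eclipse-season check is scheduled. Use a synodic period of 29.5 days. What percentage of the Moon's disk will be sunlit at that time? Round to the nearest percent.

98%

Reduce mod P: 75.0 − 2×29.5 = 16.00 d into the current lunation.
Phase angle: θ = 360°·(16.00 d)/(29.5 d) = 195.3°.
Illuminated fraction = (1 − cos 195.3°)/2 = (1 − (-0.965))/2 ≈ 0.982, so 98%.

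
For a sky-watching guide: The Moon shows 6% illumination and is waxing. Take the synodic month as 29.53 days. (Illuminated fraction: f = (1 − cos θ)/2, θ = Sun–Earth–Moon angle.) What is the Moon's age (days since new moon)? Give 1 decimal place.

cos θ = 1 − 2f = 0.880, giving a principal value of 28.4°.
Waxing ⇒ before full, so θ = 28.4°.
At 360°/29.53 d per day, 28.4° corresponds to 2.33 days.

2.3 days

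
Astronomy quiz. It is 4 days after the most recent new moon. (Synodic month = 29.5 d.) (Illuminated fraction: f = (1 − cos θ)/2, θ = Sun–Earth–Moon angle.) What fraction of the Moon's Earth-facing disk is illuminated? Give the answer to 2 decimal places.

The Moon has covered 4/29.5 of its cycle, so θ ≈ 360° × 4/29.5 = 48.8°.
Illuminated fraction = (1 − cos 48.8°)/2 = (1 − 0.659)/2 ≈ 0.171.

0.17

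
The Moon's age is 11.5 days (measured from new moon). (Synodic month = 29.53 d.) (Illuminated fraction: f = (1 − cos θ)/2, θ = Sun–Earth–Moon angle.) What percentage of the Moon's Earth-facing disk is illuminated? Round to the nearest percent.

Phase angle: θ = 360°·(11.5 d)/(29.53 d) = 140.2°.
Illuminated fraction = (1 − cos 140.2°)/2 = (1 − (-0.768))/2 ≈ 0.884, so 88%.

88%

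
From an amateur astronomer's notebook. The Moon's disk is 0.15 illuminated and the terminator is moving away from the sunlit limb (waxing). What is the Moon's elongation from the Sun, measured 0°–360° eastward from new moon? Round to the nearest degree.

Invert f = (1 − cos θ)/2 to get cos θ = 1 − 2(0.15) = 0.700, hence θ₀ = arccos 0.700 = 45.6°.
Waxing ⇒ before full, so θ = 45.6°.

46°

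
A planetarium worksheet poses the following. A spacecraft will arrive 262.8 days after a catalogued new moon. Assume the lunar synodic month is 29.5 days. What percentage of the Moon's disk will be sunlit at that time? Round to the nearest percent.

262.8/29.5 = 8.908 lunations, so 8 complete cycles and 26.80 d into the next.
Phase angle: θ = 360°·(26.80 d)/(29.5 d) = 327.1°.
With cos θ = 0.839, the lit fraction is (1 − 0.839)/2 ≈ 0.080, so 8%.

8%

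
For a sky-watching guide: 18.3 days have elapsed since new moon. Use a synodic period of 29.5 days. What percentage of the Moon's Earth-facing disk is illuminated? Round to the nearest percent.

86%

The Moon has covered 18.3/29.5 of its cycle, so θ ≈ 360° × 18.3/29.5 = 223.3°.
Illuminated fraction = (1 − cos 223.3°)/2 = (1 − (-0.728))/2 ≈ 0.864, so 86%.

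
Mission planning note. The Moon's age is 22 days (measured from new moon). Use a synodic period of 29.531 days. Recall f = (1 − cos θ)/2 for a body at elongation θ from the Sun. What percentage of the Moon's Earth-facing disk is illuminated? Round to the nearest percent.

Elongation θ = 360° × 22/29.531 ≈ 268.2°.
With cos θ = (-0.032), the lit fraction is (1 − (-0.032))/2 ≈ 0.516, so 52%.

52%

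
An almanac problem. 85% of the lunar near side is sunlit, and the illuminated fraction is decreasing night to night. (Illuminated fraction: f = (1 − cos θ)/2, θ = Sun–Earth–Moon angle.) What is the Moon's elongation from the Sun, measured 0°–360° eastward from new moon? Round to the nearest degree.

From f = (1 − cos θ)/2: cos θ = 1 − 2×0.85 = -0.700; arccos → 134.4°.
Since the Moon is past full (waning), take the reflex angle: θ = 360° − 134.4° = 225.6°.

226°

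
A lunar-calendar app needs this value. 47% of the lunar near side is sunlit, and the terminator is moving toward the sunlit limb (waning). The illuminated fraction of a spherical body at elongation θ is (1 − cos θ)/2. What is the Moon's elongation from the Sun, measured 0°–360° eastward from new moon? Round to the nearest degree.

cos θ = 1 − 2f = 0.060, giving a principal value of 86.6°.
A waning Moon lies in 180°–360°, so θ = 360° − 86.6° = 273.4°.

273°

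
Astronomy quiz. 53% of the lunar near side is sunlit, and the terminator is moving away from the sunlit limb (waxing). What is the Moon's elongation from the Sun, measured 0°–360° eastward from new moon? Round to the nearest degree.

From f = (1 − cos θ)/2: cos θ = 1 − 2×0.53 = -0.060; arccos → 93.4°.
The Moon is waxing (0°–180°), so θ = 93.4° directly.

93°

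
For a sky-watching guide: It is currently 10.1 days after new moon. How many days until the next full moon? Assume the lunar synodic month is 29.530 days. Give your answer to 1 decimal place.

Full moon occurs at elongation 180°, i.e. at age 29.530 × 180/360 = 14.765 d.
That is 14.765 − 10.1 = 4.665 days ahead.

4.7 days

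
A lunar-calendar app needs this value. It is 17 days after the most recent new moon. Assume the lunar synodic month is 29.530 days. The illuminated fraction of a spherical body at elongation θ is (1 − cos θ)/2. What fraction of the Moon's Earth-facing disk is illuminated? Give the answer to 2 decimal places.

Elongation θ = 360° × 17/29.530 ≈ 207.2°.
Illuminated fraction = (1 − cos 207.2°)/2 = (1 − (-0.889))/2 ≈ 0.945.

0.94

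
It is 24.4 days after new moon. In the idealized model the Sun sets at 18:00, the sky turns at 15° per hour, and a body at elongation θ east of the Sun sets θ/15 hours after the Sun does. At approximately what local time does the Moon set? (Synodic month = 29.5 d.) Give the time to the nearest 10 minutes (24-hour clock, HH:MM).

13:50

The Moon has covered 24.4/29.5 of its cycle, so θ ≈ 360° × 24.4/29.5 = 297.8°.
The Moon trails the Sun by θ/15 = 297.8/15 ≈ 19.85 hours.
18:00 + 19.851 h ≈ 13:51 → 13:50 to the nearest ten minutes.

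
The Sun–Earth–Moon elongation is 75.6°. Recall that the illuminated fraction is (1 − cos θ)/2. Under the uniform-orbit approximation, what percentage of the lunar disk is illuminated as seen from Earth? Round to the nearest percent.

cos 75.6° = 0.249, so f = (1 − 0.249)/2 = 0.376, i.e. 38%.

38%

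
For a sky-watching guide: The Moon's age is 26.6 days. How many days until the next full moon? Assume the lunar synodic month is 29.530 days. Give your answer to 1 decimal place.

Full moon is 0.5 of the way through the cycle: age 0.5 × 29.530 = 14.765 d.
This lunation's full moon (14.765 d) has passed, so add one period: 44.295 − 26.6 = 17.695 days.

17.7 days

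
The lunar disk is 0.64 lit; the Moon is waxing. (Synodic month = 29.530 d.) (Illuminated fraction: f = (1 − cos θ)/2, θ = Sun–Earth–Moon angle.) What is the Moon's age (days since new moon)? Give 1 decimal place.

From f = (1 − cos θ)/2: cos θ = 1 − 2×0.64 = -0.280; arccos → 106.3°.
Before full moon the principal value applies: θ = 106.3°.
At 360°/29.530 d per day, 106.3° corresponds to 8.72 days.

8.7 days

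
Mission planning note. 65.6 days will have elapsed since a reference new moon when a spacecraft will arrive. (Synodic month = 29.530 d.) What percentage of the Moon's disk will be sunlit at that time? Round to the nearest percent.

Reduce mod P: 65.6 − 2×29.530 = 6.54 d into the current lunation.
The Moon has covered 6.54/29.530 of its cycle, so θ ≈ 360° × 6.54/29.530 = 79.7°.
With cos θ = 0.178, the lit fraction is (1 − 0.178)/2 ≈ 0.411, so 41%.

41%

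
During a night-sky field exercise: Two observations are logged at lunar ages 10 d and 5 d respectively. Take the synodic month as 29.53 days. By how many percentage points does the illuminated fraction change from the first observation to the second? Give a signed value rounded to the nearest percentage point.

-51 pp

First observation: θ = 360°·10/29.53 = 121.9°, so f = 0.764.
Second observation: θ = 61.0°, f = 0.257.
Δf = 0.257 − 0.764 = -0.507, i.e. -51 pp.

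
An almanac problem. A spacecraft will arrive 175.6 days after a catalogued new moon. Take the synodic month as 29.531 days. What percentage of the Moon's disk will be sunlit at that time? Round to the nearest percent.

175.6/29.531 = 5.946 lunations, so 5 complete cycles and 27.94 d into the next.
Elongation θ = 360° × 27.94/29.531 ≈ 340.7°.
With cos θ = 0.944, the lit fraction is (1 − 0.944)/2 ≈ 0.028, so 3%.

3%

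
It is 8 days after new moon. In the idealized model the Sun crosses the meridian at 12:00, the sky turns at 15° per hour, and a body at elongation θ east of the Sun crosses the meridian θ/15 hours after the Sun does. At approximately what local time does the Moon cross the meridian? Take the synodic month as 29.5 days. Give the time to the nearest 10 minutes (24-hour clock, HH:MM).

18:30

Phase angle: θ = 360°·(8 d)/(29.5 d) = 97.6°.
At 15° of sky rotation per hour, 97.6° corresponds to a 6.51 h lag.
12:00 + 6.508 h ≈ 18:31 → 18:30 to the nearest ten minutes.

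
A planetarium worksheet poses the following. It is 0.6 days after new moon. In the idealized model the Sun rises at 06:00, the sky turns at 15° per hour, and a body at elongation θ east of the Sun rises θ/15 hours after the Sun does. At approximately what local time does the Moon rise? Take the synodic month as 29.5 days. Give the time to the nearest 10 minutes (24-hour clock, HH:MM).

06:30

The Moon has covered 0.6/29.5 of its cycle, so θ ≈ 360° × 0.6/29.5 = 7.3°.
The Moon trails the Sun by θ/15 = 7.3/15 ≈ 0.49 hours.
06:00 + 0.488 h ≈ 06:29 → 06:30 to the nearest ten minutes.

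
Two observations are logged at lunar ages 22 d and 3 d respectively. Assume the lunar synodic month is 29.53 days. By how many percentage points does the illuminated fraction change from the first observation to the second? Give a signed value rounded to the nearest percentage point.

-42 pp

First observation: θ = 360°·22/29.53 = 268.2°, so f = 0.516.
Second observation: θ = 36.6°, f = 0.098.
Δf = 0.098 − 0.516 = -0.417, i.e. -42 pp.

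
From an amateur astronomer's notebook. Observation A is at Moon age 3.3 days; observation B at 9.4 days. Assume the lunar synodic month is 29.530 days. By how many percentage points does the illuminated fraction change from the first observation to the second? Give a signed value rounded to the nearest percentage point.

θ₁ = 360° × 3.3/29.530 = 40.2°, f₁ = (1 − cos θ₁)/2 = 0.118.
θ₂ = 360° × 9.4/29.530 = 114.6°, f₂ = (1 − cos θ₂)/2 = 0.708.
Change = f₂ − f₁ = +0.590 → +59 percentage points.

+59 percentage points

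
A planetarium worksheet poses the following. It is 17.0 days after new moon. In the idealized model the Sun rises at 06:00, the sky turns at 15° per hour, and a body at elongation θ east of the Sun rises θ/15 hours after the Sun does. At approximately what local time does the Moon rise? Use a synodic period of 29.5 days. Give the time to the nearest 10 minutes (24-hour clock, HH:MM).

19:50

The Moon has covered 17.0/29.5 of its cycle, so θ ≈ 360° × 17.0/29.5 = 207.5°.
Delay after the Sun = 207.5° / (15°/h) ≈ 13.83 h.
06:00 + 13.831 h ≈ 19:50 → 19:50 to the nearest ten minutes.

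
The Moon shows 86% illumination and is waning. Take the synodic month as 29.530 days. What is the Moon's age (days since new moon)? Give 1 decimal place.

18.4 days

From f = (1 − cos θ)/2: cos θ = 1 − 2×0.86 = -0.720; arccos → 136.1°.
Since the Moon is past full (waning), take the reflex angle: θ = 360° − 136.1° = 223.9°.
That fraction of the synodic month is 223.9/360 × 29.530 d ≈ 18.37 d.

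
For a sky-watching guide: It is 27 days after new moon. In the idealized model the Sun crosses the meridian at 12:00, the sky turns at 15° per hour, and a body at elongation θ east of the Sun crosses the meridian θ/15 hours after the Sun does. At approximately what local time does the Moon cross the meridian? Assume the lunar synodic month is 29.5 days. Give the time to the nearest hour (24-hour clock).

Elongation θ = 360° × 27/29.5 ≈ 329.5°.
At 15° of sky rotation per hour, 329.5° corresponds to a 21.97 h lag.
12:00 + 21.97 h ≈ 09:58 → 10:00 to the nearest hour.

10:00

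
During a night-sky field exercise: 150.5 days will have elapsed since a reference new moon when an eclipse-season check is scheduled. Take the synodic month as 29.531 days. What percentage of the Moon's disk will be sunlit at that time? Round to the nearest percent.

150.5 d spans 5 complete synodic months (5 × 29.531 = 147.66 d) plus 2.84 d.
Phase angle: θ = 360°·(2.84 d)/(29.531 d) = 34.7°.
cos 34.7° = 0.822, so f = (1 − 0.822)/2 = 0.089, so 9%.

9%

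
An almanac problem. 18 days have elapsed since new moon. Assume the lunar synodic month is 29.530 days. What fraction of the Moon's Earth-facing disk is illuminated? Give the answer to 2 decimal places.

The Moon has covered 18/29.530 of its cycle, so θ ≈ 360° × 18/29.530 = 219.4°.
cos 219.4° = (-0.772), so f = (1 − (-0.772))/2 = 0.886.

0.89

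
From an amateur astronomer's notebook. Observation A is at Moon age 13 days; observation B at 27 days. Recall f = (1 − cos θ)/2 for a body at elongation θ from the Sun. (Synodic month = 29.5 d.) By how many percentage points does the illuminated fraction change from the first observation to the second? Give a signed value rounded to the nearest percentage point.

First observation: θ = 360°·13/29.5 = 158.6°, so f = 0.966.
Second observation: θ = 329.5°, f = 0.069.
Δf = 0.069 − 0.966 = -0.896, i.e. -90 pp.

-90 pp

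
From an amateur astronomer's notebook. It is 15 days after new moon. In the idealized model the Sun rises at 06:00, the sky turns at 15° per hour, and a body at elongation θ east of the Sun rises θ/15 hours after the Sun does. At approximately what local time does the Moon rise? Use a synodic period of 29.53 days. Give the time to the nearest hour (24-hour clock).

18:00

Elongation θ = 360° × 15/29.53 ≈ 182.9°.
Delay after the Sun = 182.9° / (15°/h) ≈ 12.19 h.
06:00 + 12.19 h ≈ 18:11 → 18:00 to the nearest hour.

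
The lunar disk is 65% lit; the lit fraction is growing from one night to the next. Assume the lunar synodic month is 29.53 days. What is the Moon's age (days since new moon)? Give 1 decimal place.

Invert f = (1 − cos θ)/2 to get cos θ = 1 − 2(0.65) = -0.300, hence θ₀ = arccos -0.300 = 107.5°.
Before full moon the principal value applies: θ = 107.5°.
That fraction of the synodic month is 107.5/360 × 29.53 d ≈ 8.81 d.

8.8 days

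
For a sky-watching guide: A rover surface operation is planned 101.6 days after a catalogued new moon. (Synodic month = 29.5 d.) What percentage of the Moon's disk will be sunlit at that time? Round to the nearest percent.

Reduce mod P: 101.6 − 3×29.5 = 13.10 d into the current lunation.
Elongation θ = 360° × 13.10/29.5 ≈ 159.9°.
cos 159.9° = (-0.939), so f = (1 − (-0.939))/2 = 0.969, so 97%.

97%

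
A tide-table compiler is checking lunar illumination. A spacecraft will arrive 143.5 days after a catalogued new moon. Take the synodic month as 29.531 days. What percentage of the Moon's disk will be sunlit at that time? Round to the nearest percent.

143.5/29.531 = 4.859 lunations, so 4 complete cycles and 25.38 d into the next.
Elongation θ = 360° × 25.38/29.531 ≈ 309.3°.
Illuminated fraction = (1 − cos 309.3°)/2 = (1 − 0.634)/2 ≈ 0.183, so 18%.

18%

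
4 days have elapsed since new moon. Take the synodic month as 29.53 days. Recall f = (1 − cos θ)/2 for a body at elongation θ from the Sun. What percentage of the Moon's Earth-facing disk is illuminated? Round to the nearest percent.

The Moon has covered 4/29.53 of its cycle, so θ ≈ 360° × 4/29.53 = 48.8°.
With cos θ = 0.659, the lit fraction is (1 − 0.659)/2 ≈ 0.170, so 17%.

17%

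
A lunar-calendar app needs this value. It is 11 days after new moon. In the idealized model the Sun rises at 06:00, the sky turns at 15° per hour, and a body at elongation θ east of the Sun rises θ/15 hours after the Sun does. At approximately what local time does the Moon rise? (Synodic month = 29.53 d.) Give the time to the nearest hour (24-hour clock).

15:00

Elongation θ = 360° × 11/29.53 ≈ 134.1°.
At 15° of sky rotation per hour, 134.1° corresponds to a 8.94 h lag.
06:00 + 8.94 h ≈ 14:56 → 15:00 to the nearest hour.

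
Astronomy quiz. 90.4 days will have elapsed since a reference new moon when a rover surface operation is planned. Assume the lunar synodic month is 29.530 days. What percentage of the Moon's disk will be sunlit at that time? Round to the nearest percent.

4%

Reduce mod P: 90.4 − 3×29.530 = 1.81 d into the current lunation.
Phase angle: θ = 360°·(1.81 d)/(29.530 d) = 22.1°.
With cos θ = 0.927, the lit fraction is (1 − 0.927)/2 ≈ 0.037, so 4%.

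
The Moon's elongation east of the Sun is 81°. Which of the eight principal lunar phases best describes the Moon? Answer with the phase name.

first quarter

The first quarter sector spans roughly 68°–112°; 81° falls inside it.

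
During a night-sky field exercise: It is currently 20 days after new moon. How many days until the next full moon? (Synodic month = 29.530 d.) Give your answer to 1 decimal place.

24.3 days

Full moon is 0.5 of the way through the cycle: age 0.5 × 29.530 = 14.765 d.
This lunation's full moon (14.765 d) has passed, so add one period: 44.295 − 20 = 24.295 days.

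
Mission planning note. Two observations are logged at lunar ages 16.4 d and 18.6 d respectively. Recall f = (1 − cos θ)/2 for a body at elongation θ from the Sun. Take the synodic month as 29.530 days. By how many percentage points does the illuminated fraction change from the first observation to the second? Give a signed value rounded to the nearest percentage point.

-13 percentage points

First observation: θ = 360°·16.4/29.530 = 199.9°, so f = 0.970.
Second observation: θ = 226.8°, f = 0.843.
Δf = 0.843 − 0.970 = -0.127, i.e. -13 pp.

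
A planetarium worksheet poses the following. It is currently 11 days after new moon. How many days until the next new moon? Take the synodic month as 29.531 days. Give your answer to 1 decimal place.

The next new moon completes the synodic month: 29.531 − 11 = 18.531 days.

18.5 days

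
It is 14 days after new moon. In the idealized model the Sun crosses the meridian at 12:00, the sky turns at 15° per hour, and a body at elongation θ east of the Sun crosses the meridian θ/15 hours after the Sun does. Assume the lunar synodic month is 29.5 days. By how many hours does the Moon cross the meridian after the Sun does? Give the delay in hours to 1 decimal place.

Phase angle: θ = 360°·(14 d)/(29.5 d) = 170.8°.
Delay after the Sun = 170.8° / (15°/h) ≈ 11.39 h.
So the Moon crosses the meridian 11.39 h after the Sun.

11.4 h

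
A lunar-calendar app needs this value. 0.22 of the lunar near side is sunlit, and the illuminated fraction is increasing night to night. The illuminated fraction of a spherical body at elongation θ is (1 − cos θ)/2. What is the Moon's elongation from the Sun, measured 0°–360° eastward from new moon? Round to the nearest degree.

56°

Invert f = (1 − cos θ)/2 to get cos θ = 1 − 2(0.22) = 0.560, hence θ₀ = arccos 0.560 = 55.9°.
The Moon is waxing (0°–180°), so θ = 55.9° directly.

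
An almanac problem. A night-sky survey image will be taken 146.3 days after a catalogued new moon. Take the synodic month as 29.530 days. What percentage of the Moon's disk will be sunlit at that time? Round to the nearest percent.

2%

Reduce mod P: 146.3 − 4×29.530 = 28.18 d into the current lunation.
Phase angle: θ = 360°·(28.18 d)/(29.530 d) = 343.5°.
Illuminated fraction = (1 − cos 343.5°)/2 = (1 − 0.959)/2 ≈ 0.020, so 2%.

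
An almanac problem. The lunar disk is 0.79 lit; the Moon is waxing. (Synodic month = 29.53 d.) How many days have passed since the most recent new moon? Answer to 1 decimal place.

Invert f = (1 − cos θ)/2 to get cos θ = 1 − 2(0.79) = -0.580, hence θ₀ = arccos -0.580 = 125.5°.
Waxing ⇒ before full, so θ = 125.5°.
That fraction of the synodic month is 125.5/360 × 29.53 d ≈ 10.29 d.

10.3 days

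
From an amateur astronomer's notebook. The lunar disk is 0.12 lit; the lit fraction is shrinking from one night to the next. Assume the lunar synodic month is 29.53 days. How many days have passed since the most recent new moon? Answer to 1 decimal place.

26.2 days

Invert f = (1 − cos θ)/2 to get cos θ = 1 − 2(0.12) = 0.760, hence θ₀ = arccos 0.760 = 40.5°.
A waning Moon lies in 180°–360°, so θ = 360° − 40.5° = 319.5°.
Age = 29.53 × 319.5°/360° ≈ 26.20 days.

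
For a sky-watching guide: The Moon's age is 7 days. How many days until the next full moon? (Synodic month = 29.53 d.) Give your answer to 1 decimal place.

7.8 days

Full moon is 0.5 of the way through the cycle: age 0.5 × 29.53 = 14.765 d.
That is 14.765 − 7 = 7.765 days ahead.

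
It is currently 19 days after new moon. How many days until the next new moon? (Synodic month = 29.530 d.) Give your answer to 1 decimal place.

10.5 days

The next new moon completes the synodic month: 29.530 − 19 = 10.530 days.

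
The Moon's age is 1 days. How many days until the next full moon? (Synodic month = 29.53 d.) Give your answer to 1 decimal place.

13.8 days

Full moon is 0.5 of the way through the cycle: age 0.5 × 29.53 = 14.765 d.
So 13.765 days remain (14.765 − 1).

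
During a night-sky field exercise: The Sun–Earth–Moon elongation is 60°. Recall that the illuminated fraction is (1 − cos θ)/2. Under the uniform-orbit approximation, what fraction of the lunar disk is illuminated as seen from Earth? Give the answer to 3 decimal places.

Half-versine of 60°: (1 − 0.500)/2 = 0.250.

0.250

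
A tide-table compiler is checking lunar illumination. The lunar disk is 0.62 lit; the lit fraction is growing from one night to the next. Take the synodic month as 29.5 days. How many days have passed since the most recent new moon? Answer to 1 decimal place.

8.5 days

From f = (1 − cos θ)/2: cos θ = 1 − 2×0.62 = -0.240; arccos → 103.9°.
The Moon is waxing (0°–180°), so θ = 103.9° directly.
At 360°/29.5 d per day, 103.9° corresponds to 8.51 days.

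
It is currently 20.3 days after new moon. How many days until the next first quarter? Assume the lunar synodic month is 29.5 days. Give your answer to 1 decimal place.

First quarter is 0.25 of the way through the cycle: age 0.25 × 29.5 = 7.375 d.
Already past this cycle's first quarter; the next is at 7.375 + 29.5 = 36.875 d, so 36.875 − 20.3 = 16.575 days.

16.6 days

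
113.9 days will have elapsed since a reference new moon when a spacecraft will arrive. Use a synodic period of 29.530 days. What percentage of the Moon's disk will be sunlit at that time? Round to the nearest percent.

19%

113.9 d spans 3 complete synodic months (3 × 29.530 = 88.59 d) plus 25.31 d.
The Moon has covered 25.31/29.530 of its cycle, so θ ≈ 360° × 25.31/29.530 = 308.6°.
With cos θ = 0.623, the lit fraction is (1 − 0.623)/2 ≈ 0.188, so 19%.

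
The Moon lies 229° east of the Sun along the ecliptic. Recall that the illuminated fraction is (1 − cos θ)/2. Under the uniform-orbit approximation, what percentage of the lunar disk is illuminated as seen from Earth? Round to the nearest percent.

83%

Half-versine of 229°: (1 − (-0.656))/2 = 0.828, i.e. 83%.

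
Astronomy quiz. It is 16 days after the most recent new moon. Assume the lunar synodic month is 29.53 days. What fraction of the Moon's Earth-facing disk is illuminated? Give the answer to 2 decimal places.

0.98

Phase angle: θ = 360°·(16 d)/(29.53 d) = 195.1°.
cos 195.1° = (-0.966), so f = (1 − (-0.966))/2 = 0.983.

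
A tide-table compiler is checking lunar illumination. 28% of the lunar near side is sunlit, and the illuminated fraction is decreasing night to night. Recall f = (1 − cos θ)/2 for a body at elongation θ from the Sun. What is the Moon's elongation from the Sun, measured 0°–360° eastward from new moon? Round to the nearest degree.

296°

cos θ = 1 − 2f = 0.440, giving a principal value of 63.9°.
Since the Moon is past full (waning), take the reflex angle: θ = 360° − 63.9° = 296.1°.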